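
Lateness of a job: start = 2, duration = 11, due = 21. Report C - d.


Completion = 2 + 11 = 13
Lateness = C - d = 13 - 21
= -8


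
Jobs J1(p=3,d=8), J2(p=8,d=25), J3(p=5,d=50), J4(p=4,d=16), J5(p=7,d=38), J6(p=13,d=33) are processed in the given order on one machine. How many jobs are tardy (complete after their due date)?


Completion vs due date:
  J1: C=3, d=8 → on time
  J2: C=11, d=25 → on time
  J3: C=16, d=50 → on time
  J4: C=20, d=16 → TARDY
  J5: C=27, d=38 → on time
  J6: C=40, d=33 → TARDY
Tardy jobs: J4, J6
Count = 2


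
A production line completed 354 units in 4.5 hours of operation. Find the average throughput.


Throughput = units / time
= 354 / 4.5
= 78.7 units/hour


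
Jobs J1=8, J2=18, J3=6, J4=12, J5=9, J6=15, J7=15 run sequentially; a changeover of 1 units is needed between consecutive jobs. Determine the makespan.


Makespan = Σ processing + (n-1) × setup
= (8 + 18 + 6 + 12 + 9 + 15 + 15) + (7-1)×1
= 83 + 6
= 89 time units


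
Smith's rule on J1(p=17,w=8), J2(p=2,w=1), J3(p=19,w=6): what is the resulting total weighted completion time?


WSPT order (by p/w): J2 → J1 → J3
  J2: C=2, w·C=1×2=2
  J1: C=19, w·C=8×19=152
  J3: C=38, w·C=6×38=228
Σ w·C = 382
= 382


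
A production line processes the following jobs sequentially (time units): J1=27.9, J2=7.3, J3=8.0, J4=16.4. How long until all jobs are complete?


Sequential makespan: sum all processing times
= 27.9 + 7.3 + 8.0 + 16.4
= 59.6 time units


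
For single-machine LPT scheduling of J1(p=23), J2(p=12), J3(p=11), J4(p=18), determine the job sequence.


LPT: sort by longest processing time first
  J1: p=23
  J4: p=18
  J2: p=12
  J3: p=11
Order: J1 → J4 → J2 → J3


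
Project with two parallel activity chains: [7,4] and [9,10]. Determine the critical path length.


Path A: 7 + 4 = 11
Path B: 9 + 10 = 19
Critical path = longest = max(11, 19)
= 19 (Path B)


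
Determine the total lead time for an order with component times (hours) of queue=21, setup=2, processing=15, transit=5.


Lead time = queue + setup + processing + transit
= 21 + 2 + 15 + 5
= 43 hours


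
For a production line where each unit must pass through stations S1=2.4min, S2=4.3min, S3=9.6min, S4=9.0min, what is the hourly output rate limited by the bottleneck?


Bottleneck = longest station time
Station times: [2.4, 4.3, 9.6, 9.0]
Max = 9.6 min
Rate = 60 / 9.6
= 6.25 units/hour (bottleneck: 9.6min)


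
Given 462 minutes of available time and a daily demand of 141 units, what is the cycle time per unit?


Cycle time = available time / demand
= 462 / 141
= 3.28 min/unit


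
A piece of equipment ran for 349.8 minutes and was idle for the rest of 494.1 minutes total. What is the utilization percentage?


Utilization = busy / total × 100
= 349.8 / 494.1 × 100
= 70.8%


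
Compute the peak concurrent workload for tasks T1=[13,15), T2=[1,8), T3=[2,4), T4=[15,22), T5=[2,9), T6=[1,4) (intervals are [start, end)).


Check each time point for overlaps:
  t=2: 4 tasks active (T2, T3, T5, T6)
Max concurrent = 4


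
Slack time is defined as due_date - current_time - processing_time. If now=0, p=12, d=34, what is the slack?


Slack = due - current_time - processing
= 34 - 0 - 12
= 22


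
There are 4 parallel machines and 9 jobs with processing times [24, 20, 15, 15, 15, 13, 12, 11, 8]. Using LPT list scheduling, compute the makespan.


Jobs (LPT sorted): [24, 20, 15, 15, 15, 13, 12, 11, 8]
Machines: 4
  J=24 → Machine 1 (load: 0+24=24)
  J=20 → Machine 2 (load: 0+20=20)
  J=15 → Machine 3 (load: 0+15=15)
  J=15 → Machine 4 (load: 0+15=15)
  J=15 → Machine 3 (load: 15+15=30)
  J=13 → Machine 4 (load: 15+13=28)
  J=12 → Machine 2 (load: 20+12=32)
  J=11 → Machine 1 (load: 24+11=35)
  J=8 → Machine 4 (load: 28+8=36)
Machine loads: [35, 32, 30, 36]
Makespan = max = 36 time units


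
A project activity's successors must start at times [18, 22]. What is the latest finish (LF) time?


LF = min of all successor start times
Successors start at: [18, 22]
LF = min(18, 22)
= 18


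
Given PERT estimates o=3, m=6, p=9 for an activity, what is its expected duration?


te = (o + 4m + p) / 6
= (3 + 4×6 + 9) / 6
= (3 + 24 + 9) / 6
= 36 / 6
= 6.00


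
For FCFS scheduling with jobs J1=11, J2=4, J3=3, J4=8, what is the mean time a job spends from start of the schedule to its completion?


Completion times:
  J1: completes at 11
  J2: completes at 15
  J3: completes at 18
  J4: completes at 26
Sum = 70
Average = 70/4
= 17.50


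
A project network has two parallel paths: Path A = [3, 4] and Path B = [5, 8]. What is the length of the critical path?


Path A: 3 + 4 = 7
Path B: 5 + 8 = 13
Critical path = longest = max(7, 13)
= 13 (Path B)


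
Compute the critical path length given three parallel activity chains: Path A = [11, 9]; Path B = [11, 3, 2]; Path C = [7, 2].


Path A: 11 + 9 = 20
Path B: 11 + 3 + 2 = 16
Path C: 7 + 2 = 9
Critical path = longest = max(20, 16, 9)
= 20 (Path A)


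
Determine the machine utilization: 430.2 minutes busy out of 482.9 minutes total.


Utilization = busy / total × 100
= 430.2 / 482.9 × 100
= 89.1%


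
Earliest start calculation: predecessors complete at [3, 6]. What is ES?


ES = max of all predecessor completion times
Predecessors: [3, 6]
ES = max(3, 6)
= 6


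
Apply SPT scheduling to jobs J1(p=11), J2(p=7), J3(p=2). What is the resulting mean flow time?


SPT order: J3 → J2 → J1
Completion times:
  J3: C=2
  J2: C=9
  J1: C=20
Sum = 31, n = 3
Mean flow = 31/3
= 10.33


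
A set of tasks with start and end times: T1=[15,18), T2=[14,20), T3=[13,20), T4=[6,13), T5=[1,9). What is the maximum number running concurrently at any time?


Check each time point for overlaps:
  t=15: 3 tasks active (T1, T2, T3)
Max concurrent = 3


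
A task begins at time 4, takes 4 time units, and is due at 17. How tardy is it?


Completion = start + processing = 4 + 4 = 8
Tardiness = max(0, C - d) = max(0, 8 - 17)
= max(0, -9)
= 0


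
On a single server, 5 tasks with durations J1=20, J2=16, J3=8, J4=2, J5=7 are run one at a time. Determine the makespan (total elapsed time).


Sequential makespan: sum all processing times
= 20 + 16 + 8 + 2 + 7
= 53 time units


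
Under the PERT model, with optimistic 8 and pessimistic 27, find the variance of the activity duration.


σ² = ((p - o) / 6)² = (p - o)² / 36
= (27 - 8)² / 36
= 19² / 36
= 361 / 36
= 10.0278


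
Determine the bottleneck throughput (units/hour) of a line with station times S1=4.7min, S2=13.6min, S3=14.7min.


Bottleneck = longest station time
Station times: [4.7, 13.6, 14.7]
Max = 14.7 min
Rate = 60 / 14.7
= 4.08 units/hour (bottleneck: 14.7min)


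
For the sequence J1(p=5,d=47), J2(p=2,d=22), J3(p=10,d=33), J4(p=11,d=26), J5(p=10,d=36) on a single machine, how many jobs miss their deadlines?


Completion vs due date:
  J1: C=5, d=47 → on time
  J2: C=7, d=22 → on time
  J3: C=17, d=33 → on time
  J4: C=28, d=26 → TARDY
  J5: C=38, d=36 → TARDY
Tardy jobs: J4, J5
Count = 2


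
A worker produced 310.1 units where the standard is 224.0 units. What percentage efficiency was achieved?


Efficiency = (actual / standard) × 100
= (310.1 / 224.0) × 100
= 138.4%


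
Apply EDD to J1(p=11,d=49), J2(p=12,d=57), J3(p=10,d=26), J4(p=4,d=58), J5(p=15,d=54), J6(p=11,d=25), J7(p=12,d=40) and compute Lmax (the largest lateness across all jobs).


EDD order: J6 → J3 → J7 → J1 → J5 → J2 → J4
Completion and lateness:
  J6: C=11, d=25, L=11-25=-14
  J3: C=21, d=26, L=21-26=-5
  J7: C=33, d=40, L=33-40=-7
  J1: C=44, d=49, L=44-49=-5
  J5: C=59, d=54, L=59-54=5
  J2: C=71, d=57, L=71-57=14
  J4: C=75, d=58, L=75-58=17
Lmax = max(-14, -5, -7, -5, 5, 14, 17)
= 17


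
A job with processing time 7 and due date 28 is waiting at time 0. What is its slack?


Slack = due - current_time - processing
= 28 - 0 - 7
= 21


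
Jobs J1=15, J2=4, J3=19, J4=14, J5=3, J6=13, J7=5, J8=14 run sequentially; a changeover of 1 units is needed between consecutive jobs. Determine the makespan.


Makespan = Σ processing + (n-1) × setup
= (15 + 4 + 19 + 14 + 3 + 13 + 5 + 14) + (8-1)×1
= 87 + 7
= 94 time units


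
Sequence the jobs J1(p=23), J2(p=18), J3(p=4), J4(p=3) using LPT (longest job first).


LPT: sort by longest processing time first
  J1: p=23
  J2: p=18
  J3: p=4
  J4: p=3
Order: J1 → J2 → J3 → J4


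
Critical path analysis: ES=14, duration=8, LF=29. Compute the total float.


EF = ES + duration = 14 + 8 = 22
LS = LF - duration = 29 - 8 = 21
Total Float = LF - EF = 29 - 22
(or LS - ES = 21 - 14)
= 7


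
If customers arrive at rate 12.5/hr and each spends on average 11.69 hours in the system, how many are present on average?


Little's law: L = λ × W
= 12.5 × 11.69
= 146.12


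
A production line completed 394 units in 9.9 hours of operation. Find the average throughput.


Throughput = units / time
= 394 / 9.9
= 39.8 units/hour


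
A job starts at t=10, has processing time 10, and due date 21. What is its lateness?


Completion = 10 + 10 = 20
Lateness = C - d = 20 - 21
= -1


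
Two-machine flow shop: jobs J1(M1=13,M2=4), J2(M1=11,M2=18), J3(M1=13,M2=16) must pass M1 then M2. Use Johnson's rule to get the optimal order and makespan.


Johnson's rule:
Group 1 (M1≤M2, sort by M1): ['J2', 'J3']
Group 2 (M1>M2, sort desc M2): ['J1']
Sequence: J2 → J3 → J1
Makespan calculation:
  J2: M1 done=11, M2 done=29
  J3: M1 done=24, M2 done=45
  J1: M1 done=37, M2 done=49
= Sequence: J2 → J3 → J1, Makespan: 49


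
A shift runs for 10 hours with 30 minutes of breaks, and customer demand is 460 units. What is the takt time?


Available = 10×60 - 30 = 570 min
Takt time = 570 / 460
= 1.24 min/unit


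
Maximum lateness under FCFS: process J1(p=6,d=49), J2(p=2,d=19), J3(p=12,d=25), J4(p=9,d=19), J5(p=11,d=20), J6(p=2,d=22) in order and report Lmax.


Lateness per job (L = C - d):
  J1: C=6, d=49, L=-43
  J2: C=8, d=19, L=-11
  J3: C=20, d=25, L=-5
  J4: C=29, d=19, L=10
  J5: C=40, d=20, L=20
  J6: C=42, d=22, L=20
Lmax = max(-43, -11, -5, 10, 20, 20)
= 20


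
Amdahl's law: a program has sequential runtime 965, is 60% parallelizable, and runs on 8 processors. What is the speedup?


Amdahl's law: T_p = T × ((1-p) + p/N)
= 965 × ((1-0.6) + 0.6/8)
= 965 × (0.40 + 0.0750)
= 965 × 0.4750
= 458.38
Speedup = 965/458.38
= 2.11×


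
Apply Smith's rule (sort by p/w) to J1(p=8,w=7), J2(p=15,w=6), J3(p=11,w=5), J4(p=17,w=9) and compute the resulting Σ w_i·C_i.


WSPT order (by p/w): J1 → J4 → J3 → J2
  J1: C=8, w·C=7×8=56
  J4: C=25, w·C=9×25=225
  J3: C=36, w·C=5×36=180
  J2: C=51, w·C=6×51=306
Σ w·C = 767
= 767


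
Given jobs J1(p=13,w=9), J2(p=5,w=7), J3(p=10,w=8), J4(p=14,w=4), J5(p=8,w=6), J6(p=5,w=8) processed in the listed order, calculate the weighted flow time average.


Completion times:
  J1: C=13, w×C=9×13=117
  J2: C=18, w×C=7×18=126
  J3: C=28, w×C=8×28=224
  J4: C=42, w×C=4×42=168
  J5: C=50, w×C=6×50=300
  J6: C=55, w×C=8×55=440
Sum w×C = 1375
Sum w = 42
Weighted avg = 1375/42
= 32.74


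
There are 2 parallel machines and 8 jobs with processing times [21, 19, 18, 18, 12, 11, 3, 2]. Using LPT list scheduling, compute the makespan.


Jobs (LPT sorted): [21, 19, 18, 18, 12, 11, 3, 2]
Machines: 2
  J=21 → Machine 1 (load: 0+21=21)
  J=19 → Machine 2 (load: 0+19=19)
  J=18 → Machine 2 (load: 19+18=37)
  J=18 → Machine 1 (load: 21+18=39)
  J=12 → Machine 2 (load: 37+12=49)
  J=11 → Machine 1 (load: 39+11=50)
  J=3 → Machine 2 (load: 49+3=52)
  J=2 → Machine 1 (load: 50+2=52)
Machine loads: [52, 52]
Makespan = max = 52 time units


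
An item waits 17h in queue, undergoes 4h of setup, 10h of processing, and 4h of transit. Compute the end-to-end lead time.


Lead time = queue + setup + processing + transit
= 17 + 4 + 10 + 4
= 35 hours


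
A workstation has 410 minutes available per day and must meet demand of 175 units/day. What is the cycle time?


Cycle time = available time / demand
= 410 / 175
= 2.34 min/unit


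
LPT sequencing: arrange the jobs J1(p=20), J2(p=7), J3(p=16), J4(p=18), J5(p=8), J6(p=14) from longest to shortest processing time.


LPT: sort by longest processing time first
  J1: p=20
  J4: p=18
  J3: p=16
  J6: p=14
  J5: p=8
  J2: p=7
Order: J1 → J4 → J3 → J6 → J5 → J2


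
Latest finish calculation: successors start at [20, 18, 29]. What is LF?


LF = min of all successor start times
Successors start at: [20, 18, 29]
LF = min(20, 18, 29)
= 18


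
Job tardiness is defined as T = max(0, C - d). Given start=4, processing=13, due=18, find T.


Completion = start + processing = 4 + 13 = 17
Tardiness = max(0, C - d) = max(0, 17 - 18)
= max(0, -1)
= 0


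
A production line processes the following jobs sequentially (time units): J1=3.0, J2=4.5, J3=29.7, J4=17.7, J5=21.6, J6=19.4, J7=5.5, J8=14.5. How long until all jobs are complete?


Sequential makespan: sum all processing times
= 3.0 + 4.5 + 29.7 + 17.7 + 21.6 + 19.4 + 5.5 + 14.5
= 115.9 time units


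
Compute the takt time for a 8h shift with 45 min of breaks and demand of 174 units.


Available = 8×60 - 45 = 435 min
Takt time = 435 / 174
= 2.50 min/unit


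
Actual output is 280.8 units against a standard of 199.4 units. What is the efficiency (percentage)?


Efficiency = (actual / standard) × 100
= (280.8 / 199.4) × 100
= 140.8%


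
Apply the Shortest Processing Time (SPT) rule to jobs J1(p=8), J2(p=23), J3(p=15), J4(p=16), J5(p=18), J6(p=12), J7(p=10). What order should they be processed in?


SPT: sort by shortest processing time
  J1: p=8
  J7: p=10
  J6: p=12
  J3: p=15
  J4: p=16
  J5: p=18
  J2: p=23
Order: J1 → J7 → J6 → J3 → J4 → J5 → J2


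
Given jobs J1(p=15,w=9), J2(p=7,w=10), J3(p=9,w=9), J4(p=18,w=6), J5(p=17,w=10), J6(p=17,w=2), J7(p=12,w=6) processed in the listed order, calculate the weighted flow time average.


Completion times:
  J1: C=15, w×C=9×15=135
  J2: C=22, w×C=10×22=220
  J3: C=31, w×C=9×31=279
  J4: C=49, w×C=6×49=294
  J5: C=66, w×C=10×66=660
  J6: C=83, w×C=2×83=166
  J7: C=95, w×C=6×95=570
Sum w×C = 2324
Sum w = 52
Weighted avg = 2324/52
= 44.69


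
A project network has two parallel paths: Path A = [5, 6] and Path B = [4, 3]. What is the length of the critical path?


Path A: 5 + 6 = 11
Path B: 4 + 3 = 7
Critical path = longest = max(11, 7)
= 11 (Path A)


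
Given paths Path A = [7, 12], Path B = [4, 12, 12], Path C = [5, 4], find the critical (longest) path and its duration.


Path A: 7 + 12 = 19
Path B: 4 + 12 + 12 = 28
Path C: 5 + 4 = 9
Critical path = longest = max(19, 28, 9)
= 28 (Path B)


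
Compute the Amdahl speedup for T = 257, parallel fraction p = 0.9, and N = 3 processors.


Amdahl's law: T_p = T × ((1-p) + p/N)
= 257 × ((1-0.9) + 0.9/3)
= 257 × (0.10 + 0.3000)
= 257 × 0.4000
= 102.80
Speedup = 257/102.80
= 2.50×


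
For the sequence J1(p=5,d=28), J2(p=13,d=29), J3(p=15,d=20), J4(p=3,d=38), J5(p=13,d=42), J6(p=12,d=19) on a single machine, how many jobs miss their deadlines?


Completion vs due date:
  J1: C=5, d=28 → on time
  J2: C=18, d=29 → on time
  J3: C=33, d=20 → TARDY
  J4: C=36, d=38 → on time
  J5: C=49, d=42 → TARDY
  J6: C=61, d=19 → TARDY
Tardy jobs: J3, J5, J6
Count = 3


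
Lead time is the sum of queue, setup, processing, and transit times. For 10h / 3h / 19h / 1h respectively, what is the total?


Lead time = queue + setup + processing + transit
= 10 + 3 + 19 + 1
= 33 hours


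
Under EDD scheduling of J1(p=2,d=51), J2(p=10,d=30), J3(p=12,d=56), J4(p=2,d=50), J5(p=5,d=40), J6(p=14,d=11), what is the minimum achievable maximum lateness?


EDD order: J6 → J2 → J5 → J4 → J1 → J3
Completion and lateness:
  J6: C=14, d=11, L=14-11=3
  J2: C=24, d=30, L=24-30=-6
  J5: C=29, d=40, L=29-40=-11
  J4: C=31, d=50, L=31-50=-19
  J1: C=33, d=51, L=33-51=-18
  J3: C=45, d=56, L=45-56=-11
Lmax = max(3, -6, -11, -19, -18, -11)
= 3


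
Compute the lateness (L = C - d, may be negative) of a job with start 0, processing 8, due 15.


Completion = 0 + 8 = 8
Lateness = C - d = 8 - 15
= -7


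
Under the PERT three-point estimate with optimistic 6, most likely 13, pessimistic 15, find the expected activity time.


te = (o + 4m + p) / 6
= (6 + 4×13 + 15) / 6
= (6 + 52 + 15) / 6
= 73 / 6
= 12.17


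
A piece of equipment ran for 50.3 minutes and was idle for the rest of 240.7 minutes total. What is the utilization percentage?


Utilization = busy / total × 100
= 50.3 / 240.7 × 100
= 20.9%


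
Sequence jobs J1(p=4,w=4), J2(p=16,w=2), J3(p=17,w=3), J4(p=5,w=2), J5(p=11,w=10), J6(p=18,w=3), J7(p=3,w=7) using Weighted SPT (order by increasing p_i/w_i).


WSPT (Smith's rule): sort by p/w ascending
  J7: p/w = 3/7 = 0.429
  J1: p/w = 4/4 = 1.000
  J5: p/w = 11/10 = 1.100
  J4: p/w = 5/2 = 2.500
  J3: p/w = 17/3 = 5.667
  J6: p/w = 18/3 = 6.000
  J2: p/w = 16/2 = 8.000
Order: J7 → J1 → J5 → J4 → J3 → J6 → J2


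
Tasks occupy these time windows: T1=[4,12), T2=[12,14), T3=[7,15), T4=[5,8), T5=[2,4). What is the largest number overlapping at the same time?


Check each time point for overlaps:
  t=7: 3 tasks active (T1, T3, T4)
Max concurrent = 3


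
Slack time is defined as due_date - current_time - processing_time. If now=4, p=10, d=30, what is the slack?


Slack = due - current_time - processing
= 30 - 4 - 10
= 16


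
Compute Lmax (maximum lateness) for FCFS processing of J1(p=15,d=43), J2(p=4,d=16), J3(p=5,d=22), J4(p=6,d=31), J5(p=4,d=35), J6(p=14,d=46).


Lateness per job (L = C - d):
  J1: C=15, d=43, L=-28
  J2: C=19, d=16, L=3
  J3: C=24, d=22, L=2
  J4: C=30, d=31, L=-1
  J5: C=34, d=35, L=-1
  J6: C=48, d=46, L=2
Lmax = max(-28, 3, 2, -1, -1, 2)
= 3


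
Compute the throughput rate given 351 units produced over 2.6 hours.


Throughput = units / time
= 351 / 2.6
= 135.0 units/hour


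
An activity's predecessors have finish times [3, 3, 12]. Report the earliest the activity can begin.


ES = max of all predecessor completion times
Predecessors: [3, 3, 12]
ES = max(3, 3, 12)
= 12


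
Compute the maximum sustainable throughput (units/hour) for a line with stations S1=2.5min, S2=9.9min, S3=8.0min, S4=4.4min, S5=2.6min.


Bottleneck = longest station time
Station times: [2.5, 9.9, 8.0, 4.4, 2.6]
Max = 9.9 min
Rate = 60 / 9.9
= 6.06 units/hour (bottleneck: 9.9min)


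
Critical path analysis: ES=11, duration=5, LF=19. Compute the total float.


EF = ES + duration = 11 + 5 = 16
LS = LF - duration = 19 - 5 = 14
Total Float = LF - EF = 19 - 16
(or LS - ES = 14 - 11)
= 3


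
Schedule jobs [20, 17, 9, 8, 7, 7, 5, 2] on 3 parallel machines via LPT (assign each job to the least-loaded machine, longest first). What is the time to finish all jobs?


Jobs (LPT sorted): [20, 17, 9, 8, 7, 7, 5, 2]
Machines: 3
  J=20 → Machine 1 (load: 0+20=20)
  J=17 → Machine 2 (load: 0+17=17)
  J=9 → Machine 3 (load: 0+9=9)
  J=8 → Machine 3 (load: 9+8=17)
  J=7 → Machine 2 (load: 17+7=24)
  J=7 → Machine 3 (load: 17+7=24)
  J=5 → Machine 1 (load: 20+5=25)
  J=2 → Machine 2 (load: 24+2=26)
Machine loads: [25, 26, 24]
Makespan = max = 26 time units


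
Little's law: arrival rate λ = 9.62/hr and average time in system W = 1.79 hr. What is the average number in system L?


Little's law: L = λ × W
= 9.62 × 1.79
= 17.22


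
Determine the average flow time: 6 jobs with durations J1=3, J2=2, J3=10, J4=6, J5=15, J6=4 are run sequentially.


Completion times:
  J1: completes at 3
  J2: completes at 5
  J3: completes at 15
  J4: completes at 21
  J5: completes at 36
  J6: completes at 40
Sum = 120
Average = 120/6
= 20.00


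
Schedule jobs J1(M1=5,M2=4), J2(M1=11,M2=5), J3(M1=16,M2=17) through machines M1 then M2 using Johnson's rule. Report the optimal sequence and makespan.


Johnson's rule:
Group 1 (M1≤M2, sort by M1): ['J3']
Group 2 (M1>M2, sort desc M2): ['J2', 'J1']
Sequence: J3 → J2 → J1
Makespan calculation:
  J3: M1 done=16, M2 done=33
  J2: M1 done=27, M2 done=38
  J1: M1 done=32, M2 done=42
= Sequence: J3 → J2 → J1, Makespan: 42


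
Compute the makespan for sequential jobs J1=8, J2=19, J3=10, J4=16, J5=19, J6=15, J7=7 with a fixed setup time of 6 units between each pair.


Makespan = Σ processing + (n-1) × setup
= (8 + 19 + 10 + 16 + 19 + 15 + 7) + (7-1)×6
= 94 + 36
= 130 time units


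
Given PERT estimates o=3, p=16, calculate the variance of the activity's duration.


σ² = ((p - o) / 6)² = (p - o)² / 36
= (16 - 3)² / 36
= 13² / 36
= 169 / 36
= 4.6944


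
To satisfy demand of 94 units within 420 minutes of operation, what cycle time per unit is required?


Cycle time = available time / demand
= 420 / 94
= 4.47 min/unit


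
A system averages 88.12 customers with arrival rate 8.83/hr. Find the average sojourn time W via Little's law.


Little's law: L = λW → W = L / λ
= 88.12 / 8.83
= 9.98 hours


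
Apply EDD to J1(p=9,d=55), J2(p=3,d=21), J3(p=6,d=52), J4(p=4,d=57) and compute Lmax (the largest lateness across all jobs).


EDD order: J2 → J3 → J1 → J4
Completion and lateness:
  J2: C=3, d=21, L=3-21=-18
  J3: C=9, d=52, L=9-52=-43
  J1: C=18, d=55, L=18-55=-37
  J4: C=22, d=57, L=22-57=-35
Lmax = max(-18, -43, -37, -35)
= -18


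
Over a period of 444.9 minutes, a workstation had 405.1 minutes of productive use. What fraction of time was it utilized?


Utilization = busy / total × 100
= 405.1 / 444.9 × 100
= 91.1%


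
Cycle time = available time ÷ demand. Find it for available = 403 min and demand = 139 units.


Cycle time = available time / demand
= 403 / 139
= 2.90 min/unit


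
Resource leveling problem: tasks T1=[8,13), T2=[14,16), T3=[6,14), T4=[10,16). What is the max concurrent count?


Check each time point for overlaps:
  t=10: 3 tasks active (T1, T3, T4)
Max concurrent = 3


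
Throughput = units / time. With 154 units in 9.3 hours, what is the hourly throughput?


Throughput = units / time
= 154 / 9.3
= 16.6 units/hour


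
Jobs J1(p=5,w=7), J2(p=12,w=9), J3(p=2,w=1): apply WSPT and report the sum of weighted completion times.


WSPT order (by p/w): J1 → J2 → J3
  J1: C=5, w·C=7×5=35
  J2: C=17, w·C=9×17=153
  J3: C=19, w·C=1×19=19
Σ w·C = 207
= 207


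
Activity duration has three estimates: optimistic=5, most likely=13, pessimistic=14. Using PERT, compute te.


te = (o + 4m + p) / 6
= (5 + 4×13 + 14) / 6
= (5 + 52 + 14) / 6
= 71 / 6
= 11.83


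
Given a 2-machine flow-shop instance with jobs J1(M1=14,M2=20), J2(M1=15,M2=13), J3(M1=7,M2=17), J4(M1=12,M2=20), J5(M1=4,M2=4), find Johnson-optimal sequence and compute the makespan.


Johnson's rule:
Group 1 (M1≤M2, sort by M1): ['J5', 'J3', 'J4', 'J1']
Group 2 (M1>M2, sort desc M2): ['J2']
Sequence: J5 → J3 → J4 → J1 → J2
Makespan calculation:
  J5: M1 done=4, M2 done=8
  J3: M1 done=11, M2 done=28
  J4: M1 done=23, M2 done=48
  J1: M1 done=37, M2 done=68
  J2: M1 done=52, M2 done=81
= Sequence: J5 → J3 → J4 → J1 → J2, Makespan: 81


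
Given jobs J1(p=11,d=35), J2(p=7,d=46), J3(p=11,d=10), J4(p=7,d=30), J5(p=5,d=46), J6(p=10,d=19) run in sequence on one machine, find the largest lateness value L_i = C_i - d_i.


Lateness per job (L = C - d):
  J1: C=11, d=35, L=-24
  J2: C=18, d=46, L=-28
  J3: C=29, d=10, L=19
  J4: C=36, d=30, L=6
  J5: C=41, d=46, L=-5
  J6: C=51, d=19, L=32
Lmax = max(-24, -28, 19, 6, -5, 32)
= 32


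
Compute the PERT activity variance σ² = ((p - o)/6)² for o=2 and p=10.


σ² = ((p - o) / 6)² = (p - o)² / 36
= (10 - 2)² / 36
= 8² / 36
= 64 / 36
= 1.7778


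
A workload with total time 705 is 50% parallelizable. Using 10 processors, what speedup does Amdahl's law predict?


Amdahl's law: T_p = T × ((1-p) + p/N)
= 705 × ((1-0.5) + 0.5/10)
= 705 × (0.50 + 0.0500)
= 705 × 0.5500
= 387.75
Speedup = 705/387.75
= 1.82×


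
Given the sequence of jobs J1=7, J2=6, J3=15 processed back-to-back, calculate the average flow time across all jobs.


Completion times:
  J1: completes at 7
  J2: completes at 13
  J3: completes at 28
Sum = 48
Average = 48/3
= 16.00


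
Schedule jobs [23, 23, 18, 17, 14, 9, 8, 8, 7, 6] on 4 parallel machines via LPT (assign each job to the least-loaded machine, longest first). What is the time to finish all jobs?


Jobs (LPT sorted): [23, 23, 18, 17, 14, 9, 8, 8, 7, 6]
Machines: 4
  J=23 → Machine 1 (load: 0+23=23)
  J=23 → Machine 2 (load: 0+23=23)
  J=18 → Machine 3 (load: 0+18=18)
  J=17 → Machine 4 (load: 0+17=17)
  J=14 → Machine 4 (load: 17+14=31)
  J=9 → Machine 3 (load: 18+9=27)
  J=8 → Machine 1 (load: 23+8=31)
  J=8 → Machine 2 (load: 23+8=31)
  J=7 → Machine 3 (load: 27+7=34)
  J=6 → Machine 1 (load: 31+6=37)
Machine loads: [37, 31, 34, 31]
Makespan = max = 37 time units


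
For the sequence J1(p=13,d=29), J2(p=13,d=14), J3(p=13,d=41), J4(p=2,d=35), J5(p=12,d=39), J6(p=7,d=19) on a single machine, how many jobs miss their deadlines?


Completion vs due date:
  J1: C=13, d=29 → on time
  J2: C=26, d=14 → TARDY
  J3: C=39, d=41 → on time
  J4: C=41, d=35 → TARDY
  J5: C=53, d=39 → TARDY
  J6: C=60, d=19 → TARDY
Tardy jobs: J2, J4, J5, J6
Count = 4


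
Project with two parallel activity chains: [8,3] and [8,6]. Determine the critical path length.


Path A: 8 + 3 = 11
Path B: 8 + 6 = 14
Critical path = longest = max(11, 14)
= 14 (Path B)


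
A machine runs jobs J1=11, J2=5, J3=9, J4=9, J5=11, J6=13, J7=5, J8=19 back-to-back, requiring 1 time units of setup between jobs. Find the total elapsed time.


Makespan = Σ processing + (n-1) × setup
= (11 + 5 + 9 + 9 + 11 + 13 + 5 + 19) + (8-1)×1
= 82 + 7
= 89 time units


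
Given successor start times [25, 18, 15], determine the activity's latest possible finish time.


LF = min of all successor start times
Successors start at: [25, 18, 15]
LF = min(25, 18, 15)
= 15


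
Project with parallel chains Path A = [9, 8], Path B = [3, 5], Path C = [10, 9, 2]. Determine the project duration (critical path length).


Path A: 9 + 8 = 17
Path B: 3 + 5 = 8
Path C: 10 + 9 + 2 = 21
Critical path = longest = max(17, 8, 21)
= 21 (Path C)


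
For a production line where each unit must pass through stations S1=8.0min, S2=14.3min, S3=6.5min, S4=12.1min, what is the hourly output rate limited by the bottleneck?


Bottleneck = longest station time
Station times: [8.0, 14.3, 6.5, 12.1]
Max = 14.3 min
Rate = 60 / 14.3
= 4.20 units/hour (bottleneck: 14.3min)


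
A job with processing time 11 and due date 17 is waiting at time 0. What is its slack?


Slack = due - current_time - processing
= 17 - 0 - 11
= 6


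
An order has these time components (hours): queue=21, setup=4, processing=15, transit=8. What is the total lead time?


Lead time = queue + setup + processing + transit
= 21 + 4 + 15 + 8
= 48 hours


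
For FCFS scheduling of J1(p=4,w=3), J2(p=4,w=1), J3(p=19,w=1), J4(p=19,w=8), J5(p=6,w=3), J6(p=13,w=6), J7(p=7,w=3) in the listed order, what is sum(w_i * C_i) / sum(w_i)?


Completion times:
  J1: C=4, w×C=3×4=12
  J2: C=8, w×C=1×8=8
  J3: C=27, w×C=1×27=27
  J4: C=46, w×C=8×46=368
  J5: C=52, w×C=3×52=156
  J6: C=65, w×C=6×65=390
  J7: C=72, w×C=3×72=216
Sum w×C = 1177
Sum w = 25
Weighted avg = 1177/25
= 47.08


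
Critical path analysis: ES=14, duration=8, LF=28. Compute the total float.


EF = ES + duration = 14 + 8 = 22
LS = LF - duration = 28 - 8 = 20
Total Float = LF - EF = 28 - 22
(or LS - ES = 20 - 14)
= 6


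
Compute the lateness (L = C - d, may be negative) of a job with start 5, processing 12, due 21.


Completion = 5 + 12 = 17
Lateness = C - d = 17 - 21
= -4


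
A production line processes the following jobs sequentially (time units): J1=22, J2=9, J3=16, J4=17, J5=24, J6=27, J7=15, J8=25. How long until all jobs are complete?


Sequential makespan: sum all processing times
= 22 + 9 + 16 + 17 + 24 + 27 + 15 + 25
= 155 time units


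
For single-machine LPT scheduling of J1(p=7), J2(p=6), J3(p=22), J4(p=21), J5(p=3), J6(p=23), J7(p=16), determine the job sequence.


LPT: sort by longest processing time first
  J6: p=23
  J3: p=22
  J4: p=21
  J7: p=16
  J1: p=7
  J2: p=6
  J5: p=3
Order: J6 → J3 → J4 → J7 → J1 → J2 → J5


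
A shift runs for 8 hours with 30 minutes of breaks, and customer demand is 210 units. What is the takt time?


Available = 8×60 - 30 = 450 min
Takt time = 450 / 210
= 2.14 min/unit


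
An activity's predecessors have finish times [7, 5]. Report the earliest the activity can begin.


ES = max of all predecessor completion times
Predecessors: [7, 5]
ES = max(7, 5)
= 7


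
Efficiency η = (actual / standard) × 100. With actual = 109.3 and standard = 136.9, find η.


Efficiency = (actual / standard) × 100
= (109.3 / 136.9) × 100
= 79.8%


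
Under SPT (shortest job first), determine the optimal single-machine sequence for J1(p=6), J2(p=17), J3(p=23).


SPT: sort by shortest processing time
  J1: p=6
  J2: p=17
  J3: p=23
Order: J1 → J2 → J3


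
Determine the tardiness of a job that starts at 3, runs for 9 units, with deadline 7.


Completion = start + processing = 3 + 9 = 12
Tardiness = max(0, C - d) = max(0, 12 - 7)
= max(0, 5)
= 5


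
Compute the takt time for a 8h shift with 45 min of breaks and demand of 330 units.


Available = 8×60 - 45 = 435 min
Takt time = 435 / 330
= 1.32 min/unit


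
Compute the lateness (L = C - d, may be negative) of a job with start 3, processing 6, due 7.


Completion = 3 + 6 = 9
Lateness = C - d = 9 - 7
= 2


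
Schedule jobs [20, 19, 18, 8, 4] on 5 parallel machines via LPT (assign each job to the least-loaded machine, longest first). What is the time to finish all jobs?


Jobs (LPT sorted): [20, 19, 18, 8, 4]
Machines: 5
  J=20 → Machine 1 (load: 0+20=20)
  J=19 → Machine 2 (load: 0+19=19)
  J=18 → Machine 3 (load: 0+18=18)
  J=8 → Machine 4 (load: 0+8=8)
  J=4 → Machine 5 (load: 0+4=4)
Machine loads: [20, 19, 18, 8, 4]
Makespan = max = 20 time units


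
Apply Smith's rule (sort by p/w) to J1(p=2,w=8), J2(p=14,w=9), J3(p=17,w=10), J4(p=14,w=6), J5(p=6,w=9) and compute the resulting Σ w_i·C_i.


WSPT order (by p/w): J1 → J5 → J2 → J3 → J4
  J1: C=2, w·C=8×2=16
  J5: C=8, w·C=9×8=72
  J2: C=22, w·C=9×22=198
  J3: C=39, w·C=10×39=390
  J4: C=53, w·C=6×53=318
Σ w·C = 994
= 994


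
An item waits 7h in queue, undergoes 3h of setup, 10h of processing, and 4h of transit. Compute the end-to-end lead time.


Lead time = queue + setup + processing + transit
= 7 + 3 + 10 + 4
= 24 hours


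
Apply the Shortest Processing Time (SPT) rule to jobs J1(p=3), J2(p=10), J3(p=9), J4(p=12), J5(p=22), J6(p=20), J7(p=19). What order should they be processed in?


SPT: sort by shortest processing time
  J1: p=3
  J3: p=9
  J2: p=10
  J4: p=12
  J7: p=19
  J6: p=20
  J5: p=22
Order: J1 → J3 → J2 → J4 → J7 → J6 → J5


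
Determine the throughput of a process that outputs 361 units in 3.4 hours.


Throughput = units / time
= 361 / 3.4
= 106.2 units/hour


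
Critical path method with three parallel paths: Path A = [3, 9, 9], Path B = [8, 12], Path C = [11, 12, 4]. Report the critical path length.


Path A: 3 + 9 + 9 = 21
Path B: 8 + 12 = 20
Path C: 11 + 12 + 4 = 27
Critical path = longest = max(21, 20, 27)
= 27 (Path C)


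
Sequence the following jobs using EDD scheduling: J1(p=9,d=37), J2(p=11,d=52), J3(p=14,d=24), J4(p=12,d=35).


EDD: sort by earliest due date
  J3: d=24, p=14
  J4: d=35, p=12
  J1: d=37, p=9
  J2: d=52, p=11
Order: J3 → J4 → J1 → J2


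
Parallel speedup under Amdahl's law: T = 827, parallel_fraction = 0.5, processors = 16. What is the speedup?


Amdahl's law: T_p = T × ((1-p) + p/N)
= 827 × ((1-0.5) + 0.5/16)
= 827 × (0.50 + 0.0312)
= 827 × 0.5312
= 439.34
Speedup = 827/439.34
= 1.88×


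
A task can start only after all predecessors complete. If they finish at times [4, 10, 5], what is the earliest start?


ES = max of all predecessor completion times
Predecessors: [4, 10, 5]
ES = max(4, 10, 5)
= 10


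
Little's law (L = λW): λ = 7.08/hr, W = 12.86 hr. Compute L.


Little's law: L = λ × W
= 7.08 × 12.86
= 91.05


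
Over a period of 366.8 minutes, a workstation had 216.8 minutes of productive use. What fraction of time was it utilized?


Utilization = busy / total × 100
= 216.8 / 366.8 × 100
= 59.1%


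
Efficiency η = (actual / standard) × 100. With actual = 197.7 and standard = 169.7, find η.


Efficiency = (actual / standard) × 100
= (197.7 / 169.7) × 100
= 116.5%


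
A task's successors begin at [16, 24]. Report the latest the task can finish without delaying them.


LF = min of all successor start times
Successors start at: [16, 24]
LF = min(16, 24)
= 16


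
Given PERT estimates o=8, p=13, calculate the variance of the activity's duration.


σ² = ((p - o) / 6)² = (p - o)² / 36
= (13 - 8)² / 36
= 5² / 36
= 25 / 36
= 0.6944


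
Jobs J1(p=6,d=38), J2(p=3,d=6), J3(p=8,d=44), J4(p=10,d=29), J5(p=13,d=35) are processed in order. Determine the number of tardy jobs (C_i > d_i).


Completion vs due date:
  J1: C=6, d=38 → on time
  J2: C=9, d=6 → TARDY
  J3: C=17, d=44 → on time
  J4: C=27, d=29 → on time
  J5: C=40, d=35 → TARDY
Tardy jobs: J2, J5
Count = 2


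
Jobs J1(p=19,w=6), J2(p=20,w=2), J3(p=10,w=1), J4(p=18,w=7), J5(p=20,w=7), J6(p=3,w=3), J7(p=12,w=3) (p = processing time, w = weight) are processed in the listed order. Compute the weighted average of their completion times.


Completion times:
  J1: C=19, w×C=6×19=114
  J2: C=39, w×C=2×39=78
  J3: C=49, w×C=1×49=49
  J4: C=67, w×C=7×67=469
  J5: C=87, w×C=7×87=609
  J6: C=90, w×C=3×90=270
  J7: C=102, w×C=3×102=306
Sum w×C = 1895
Sum w = 29
Weighted avg = 1895/29
= 65.34


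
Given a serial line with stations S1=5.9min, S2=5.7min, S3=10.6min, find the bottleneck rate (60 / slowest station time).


Bottleneck = longest station time
Station times: [5.9, 5.7, 10.6]
Max = 10.6 min
Rate = 60 / 10.6
= 5.66 units/hour (bottleneck: 10.6min)


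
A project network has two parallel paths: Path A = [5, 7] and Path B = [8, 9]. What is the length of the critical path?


Path A: 5 + 7 = 12
Path B: 8 + 9 = 17
Critical path = longest = max(12, 17)
= 17 (Path B)


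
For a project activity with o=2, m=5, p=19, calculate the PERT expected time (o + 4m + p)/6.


te = (o + 4m + p) / 6
= (2 + 4×5 + 19) / 6
= (2 + 20 + 19) / 6
= 41 / 6
= 6.83


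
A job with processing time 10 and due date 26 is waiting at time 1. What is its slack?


Slack = due - current_time - processing
= 26 - 1 - 10
= 15


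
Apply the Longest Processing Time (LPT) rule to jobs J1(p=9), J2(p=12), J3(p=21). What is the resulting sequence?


LPT: sort by longest processing time first
  J3: p=21
  J2: p=12
  J1: p=9
Order: J3 → J2 → J1


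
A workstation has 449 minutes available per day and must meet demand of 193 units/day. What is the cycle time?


Cycle time = available time / demand
= 449 / 193
= 2.33 min/unit


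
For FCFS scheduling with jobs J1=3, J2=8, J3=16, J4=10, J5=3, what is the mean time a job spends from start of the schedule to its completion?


Completion times:
  J1: completes at 3
  J2: completes at 11
  J3: completes at 27
  J4: completes at 37
  J5: completes at 40
Sum = 118
Average = 118/5
= 23.60


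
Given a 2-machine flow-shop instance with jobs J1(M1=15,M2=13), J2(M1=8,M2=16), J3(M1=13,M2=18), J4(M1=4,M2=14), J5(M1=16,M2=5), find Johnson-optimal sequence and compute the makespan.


Johnson's rule:
Group 1 (M1≤M2, sort by M1): ['J4', 'J2', 'J3']
Group 2 (M1>M2, sort desc M2): ['J1', 'J5']
Sequence: J4 → J2 → J3 → J1 → J5
Makespan calculation:
  J4: M1 done=4, M2 done=18
  J2: M1 done=12, M2 done=34
  J3: M1 done=25, M2 done=52
  J1: M1 done=40, M2 done=65
  J5: M1 done=56, M2 done=70
= Sequence: J4 → J2 → J3 → J1 → J5, Makespan: 70


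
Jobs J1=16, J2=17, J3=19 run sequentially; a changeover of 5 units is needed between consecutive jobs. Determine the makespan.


Makespan = Σ processing + (n-1) × setup
= (16 + 17 + 19) + (3-1)×5
= 52 + 10
= 62 time units


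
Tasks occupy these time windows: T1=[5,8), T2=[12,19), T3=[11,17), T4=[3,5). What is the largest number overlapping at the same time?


Check each time point for overlaps:
  t=12: 2 tasks active (T2, T3)
Max concurrent = 2


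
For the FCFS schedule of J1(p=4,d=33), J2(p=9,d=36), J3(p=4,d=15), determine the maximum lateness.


Lateness per job (L = C - d):
  J1: C=4, d=33, L=-29
  J2: C=13, d=36, L=-23
  J3: C=17, d=15, L=2
Lmax = max(-29, -23, 2)
= 2


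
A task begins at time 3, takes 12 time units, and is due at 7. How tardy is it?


Completion = start + processing = 3 + 12 = 15
Tardiness = max(0, C - d) = max(0, 15 - 7)
= max(0, 8)
= 8


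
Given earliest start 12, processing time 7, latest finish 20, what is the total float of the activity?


EF = ES + duration = 12 + 7 = 19
LS = LF - duration = 20 - 7 = 13
Total Float = LF - EF = 20 - 19
(or LS - ES = 13 - 12)
= 1


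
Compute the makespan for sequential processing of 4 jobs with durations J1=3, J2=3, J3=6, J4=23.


Sequential makespan: sum all processing times
= 3 + 3 + 6 + 23
= 35 time units


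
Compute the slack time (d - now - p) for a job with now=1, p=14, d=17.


Slack = due - current_time - processing
= 17 - 1 - 14
= 2


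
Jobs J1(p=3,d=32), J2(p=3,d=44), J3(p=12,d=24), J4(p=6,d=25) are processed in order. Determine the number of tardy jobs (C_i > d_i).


Completion vs due date:
  J1: C=3, d=32 → on time
  J2: C=6, d=44 → on time
  J3: C=18, d=24 → on time
  J4: C=24, d=25 → on time
Tardy jobs: none
Count = 0


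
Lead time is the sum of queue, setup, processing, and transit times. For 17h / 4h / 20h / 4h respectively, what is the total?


Lead time = queue + setup + processing + transit
= 17 + 4 + 20 + 4
= 45 hours


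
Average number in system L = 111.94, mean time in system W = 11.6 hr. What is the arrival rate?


Little's law: L = λW → λ = L / W
= 111.94 / 11.6
= 9.65 per hour


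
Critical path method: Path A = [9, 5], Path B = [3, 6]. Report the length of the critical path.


Path A: 9 + 5 = 14
Path B: 3 + 6 = 9
Critical path = longest = max(14, 9)
= 14 (Path A)


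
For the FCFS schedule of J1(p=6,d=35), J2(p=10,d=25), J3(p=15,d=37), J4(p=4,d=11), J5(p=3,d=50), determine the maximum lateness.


Lateness per job (L = C - d):
  J1: C=6, d=35, L=-29
  J2: C=16, d=25, L=-9
  J3: C=31, d=37, L=-6
  J4: C=35, d=11, L=24
  J5: C=38, d=50, L=-12
Lmax = max(-29, -9, -6, 24, -12)
= 24


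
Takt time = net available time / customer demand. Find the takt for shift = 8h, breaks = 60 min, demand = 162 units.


Available = 8×60 - 60 = 420 min
Takt time = 420 / 162
= 2.59 min/unit


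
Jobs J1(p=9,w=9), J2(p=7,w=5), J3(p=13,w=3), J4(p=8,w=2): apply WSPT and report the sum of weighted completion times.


WSPT order (by p/w): J1 → J2 → J4 → J3
  J1: C=9, w·C=9×9=81
  J2: C=16, w·C=5×16=80
  J4: C=24, w·C=2×24=48
  J3: C=37, w·C=3×37=111
Σ w·C = 320
= 320


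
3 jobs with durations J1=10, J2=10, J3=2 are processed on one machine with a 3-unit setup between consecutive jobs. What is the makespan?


Makespan = Σ processing + (n-1) × setup
= (10 + 10 + 2) + (3-1)×3
= 22 + 6
= 28 time units


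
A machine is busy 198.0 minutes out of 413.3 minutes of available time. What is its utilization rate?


Utilization = busy / total × 100
= 198.0 / 413.3 × 100
= 47.9%
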